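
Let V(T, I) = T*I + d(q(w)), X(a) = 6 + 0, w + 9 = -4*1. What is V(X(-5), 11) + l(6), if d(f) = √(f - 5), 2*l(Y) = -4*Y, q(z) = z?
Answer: 54 + 3*I*√2 ≈ 54.0 + 4.2426*I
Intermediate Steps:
w = -13 (w = -9 - 4*1 = -9 - 4 = -13)
l(Y) = -2*Y (l(Y) = (-4*Y)/2 = -2*Y)
X(a) = 6
d(f) = √(-5 + f)
V(T, I) = I*T + 3*I*√2 (V(T, I) = T*I + √(-5 - 13) = I*T + √(-18) = I*T + 3*I*√2)
V(X(-5), 11) + l(6) = (11*6 + 3*I*√2) - 2*6 = (66 + 3*I*√2) - 12 = 54 + 3*I*√2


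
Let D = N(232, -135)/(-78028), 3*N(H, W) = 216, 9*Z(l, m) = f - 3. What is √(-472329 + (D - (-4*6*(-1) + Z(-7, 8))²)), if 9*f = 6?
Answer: 2*I*√32795257464943558/526689 ≈ 687.67*I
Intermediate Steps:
f = ⅔ (f = (⅑)*6 = ⅔ ≈ 0.66667)
Z(l, m) = -7/27 (Z(l, m) = (⅔ - 3)/9 = (⅑)*(-7/3) = -7/27)
N(H, W) = 72 (N(H, W) = (⅓)*216 = 72)
D = -18/19507 (D = 72/(-78028) = 72*(-1/78028) = -18/19507 ≈ -0.00092275)
√(-472329 + (D - (-4*6*(-1) + Z(-7, 8))²)) = √(-472329 + (-18/19507 - (-4*6*(-1) - 7/27)²)) = √(-472329 + (-18/19507 - (-24*(-1) - 7/27)²)) = √(-472329 + (-18/19507 - (24 - 7/27)²)) = √(-472329 + (-18/19507 - (641/27)²)) = √(-472329 + (-18/19507 - 1*410881/729)) = √(-472329 + (-18/19507 - 410881/729)) = √(-472329 - 8015068789/14220603) = √(-6724818263176/14220603) = 2*I*√32795257464943558/526689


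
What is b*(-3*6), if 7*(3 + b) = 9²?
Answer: -1080/7 ≈ -154.29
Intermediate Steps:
b = 60/7 (b = -3 + (⅐)*9² = -3 + (⅐)*81 = -3 + 81/7 = 60/7 ≈ 8.5714)
b*(-3*6) = 60*(-3*6)/7 = (60/7)*(-18) = -1080/7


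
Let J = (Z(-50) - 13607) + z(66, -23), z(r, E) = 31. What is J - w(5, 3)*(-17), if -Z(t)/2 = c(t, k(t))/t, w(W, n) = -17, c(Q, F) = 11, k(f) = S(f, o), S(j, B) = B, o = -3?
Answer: -346614/25 ≈ -13865.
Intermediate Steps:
k(f) = -3
Z(t) = -22/t
J = -339389/25 (J = (-22/(-50) - 13607) + 31 = (-22*(-1/50) - 13607) + 31 = (11/25 - 13607) + 31 = -340164/25 + 31 = -339389/25 ≈ -13576.)
J - w(5, 3)*(-17) = -339389/25 - (-17)*(-17) = -339389/25 - 1*289 = -339389/25 - 289 = -346614/25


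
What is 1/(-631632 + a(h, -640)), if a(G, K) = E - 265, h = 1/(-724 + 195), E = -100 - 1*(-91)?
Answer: -1/631906 ≈ -1.5825e-6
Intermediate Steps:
E = -9 (E = -100 + 91 = -9)
h = -1/529 (h = 1/(-529) = -1/529 ≈ -0.0018904)
a(G, K) = -274 (a(G, K) = -9 - 265 = -274)
1/(-631632 + a(h, -640)) = 1/(-631632 - 274) = 1/(-631906) = -1/631906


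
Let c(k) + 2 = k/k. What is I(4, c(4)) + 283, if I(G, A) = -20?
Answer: 263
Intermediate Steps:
c(k) = -1 (c(k) = -2 + k/k = -2 + 1 = -1)
I(4, c(4)) + 283 = -20 + 283 = 263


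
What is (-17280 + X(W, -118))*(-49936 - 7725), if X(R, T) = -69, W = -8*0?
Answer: 1000360689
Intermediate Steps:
W = 0
(-17280 + X(W, -118))*(-49936 - 7725) = (-17280 - 69)*(-49936 - 7725) = -17349*(-57661) = 1000360689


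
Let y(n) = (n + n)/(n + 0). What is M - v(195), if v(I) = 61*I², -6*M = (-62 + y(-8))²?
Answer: -2320125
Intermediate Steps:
y(n) = 2 (y(n) = (2*n)/n = 2)
M = -600 (M = -(-62 + 2)²/6 = -⅙*(-60)² = -⅙*3600 = -600)
M - v(195) = -600 - 61*195² = -600 - 61*38025 = -600 - 1*2319525 = -600 - 2319525 = -2320125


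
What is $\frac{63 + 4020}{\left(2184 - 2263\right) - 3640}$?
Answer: $- \frac{4083}{3719} \approx -1.0979$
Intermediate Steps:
$\frac{63 + 4020}{\left(2184 - 2263\right) - 3640} = \frac{4083}{-79 - 3640} = \frac{4083}{-3719} = 4083 \left(- \frac{1}{3719}\right) = - \frac{4083}{3719}$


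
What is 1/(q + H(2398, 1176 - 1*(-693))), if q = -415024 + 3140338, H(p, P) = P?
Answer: 1/2727183 ≈ 3.6668e-7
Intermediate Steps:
q = 2725314
1/(q + H(2398, 1176 - 1*(-693))) = 1/(2725314 + (1176 - 1*(-693))) = 1/(2725314 + (1176 + 693)) = 1/(2725314 + 1869) = 1/2727183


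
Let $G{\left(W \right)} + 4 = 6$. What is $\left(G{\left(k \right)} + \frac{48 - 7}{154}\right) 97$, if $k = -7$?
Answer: $\frac{33853}{154} \approx 219.82$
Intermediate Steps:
$G{\left(W \right)} = 2$ ($G{\left(W \right)} = -4 + 6 = 2$)
$\left(G{\left(k \right)} + \frac{48 - 7}{154}\right) 97 = \left(2 + \frac{48 - 7}{154}\right) 97 = \left(2 + 41 \cdot \frac{1}{154}\right) 97 = \left(2 + \frac{41}{154}\right) 97 = \frac{349}{154} \cdot 97 = \frac{33853}{154}$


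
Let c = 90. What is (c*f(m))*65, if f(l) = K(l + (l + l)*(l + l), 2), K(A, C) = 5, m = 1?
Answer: 29250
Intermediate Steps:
f(l) = 5
(c*f(m))*65 = (90*5)*65 = 450*65 = 29250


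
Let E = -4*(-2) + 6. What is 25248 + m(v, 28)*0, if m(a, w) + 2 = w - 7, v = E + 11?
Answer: 25248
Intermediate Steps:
E = 14 (E = 8 + 6 = 14)
v = 25 (v = 14 + 11 = 25)
m(a, w) = -9 + w (m(a, w) = -2 + (w - 7) = -2 + (-7 + w) = -9 + w)
25248 + m(v, 28)*0 = 25248 + (-9 + 28)*0 = 25248 + 19*0 = 25248 + 0 = 25248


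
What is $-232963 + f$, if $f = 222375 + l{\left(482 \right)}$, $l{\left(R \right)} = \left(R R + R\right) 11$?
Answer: $2550278$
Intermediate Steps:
$l{\left(R \right)} = 11 R + 11 R^{2}$ ($l{\left(R \right)} = \left(R^{2} + R\right) 11 = \left(R + R^{2}\right) 11 = 11 R + 11 R^{2}$)
$f = 2783241$ ($f = 222375 + 11 \cdot 482 \left(1 + 482\right) = 222375 + 11 \cdot 482 \cdot 483 = 222375 + 2560866 = 2783241$)
$-232963 + f = -232963 + 2783241 = 2550278$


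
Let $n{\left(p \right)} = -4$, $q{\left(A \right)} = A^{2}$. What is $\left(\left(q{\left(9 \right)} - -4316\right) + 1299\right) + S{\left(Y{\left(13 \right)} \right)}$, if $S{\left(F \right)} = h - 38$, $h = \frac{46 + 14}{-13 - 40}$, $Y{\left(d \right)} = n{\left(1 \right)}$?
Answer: $\frac{299814}{53} \approx 5656.9$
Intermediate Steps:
$Y{\left(d \right)} = -4$
$h = - \frac{60}{53}$ ($h = \frac{60}{-53} = 60 \left(- \frac{1}{53}\right) = - \frac{60}{53} \approx -1.1321$)
$S{\left(F \right)} = - \frac{2074}{53}$ ($S{\left(F \right)} = - \frac{60}{53} - 38 = - \frac{2074}{53}$)
$\left(\left(q{\left(9 \right)} - -4316\right) + 1299\right) + S{\left(Y{\left(13 \right)} \right)} = \left(\left(9^{2} - -4316\right) + 1299\right) - \frac{2074}{53} = \left(\left(81 + 4316\right) + 1299\right) - \frac{2074}{53} = \left(4397 + 1299\right) - \frac{2074}{53} = 5696 - \frac{2074}{53} = \frac{299814}{53}$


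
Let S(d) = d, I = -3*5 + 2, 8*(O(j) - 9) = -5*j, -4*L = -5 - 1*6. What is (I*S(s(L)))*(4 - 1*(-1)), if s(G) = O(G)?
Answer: -15145/32 ≈ -473.28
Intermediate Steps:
L = 11/4 (L = -(-5 - 1*6)/4 = -(-5 - 6)/4 = -¼*(-11) = 11/4 ≈ 2.7500)
O(j) = 9 - 5*j/8 (O(j) = 9 + (-5*j)/8 = 9 - 5*j/8)
I = -13 (I = -15 + 2 = -13)
s(G) = 9 - 5*G/8
(I*S(s(L)))*(4 - 1*(-1)) = (-13*(9 - 5/8*11/4))*(4 - 1*(-1)) = (-13*(9 - 55/32))*(4 + 1) = -13*233/32*5 = -3029/32*5 = -15145/32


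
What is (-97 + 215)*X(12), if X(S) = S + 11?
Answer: 2714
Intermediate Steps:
X(S) = 11 + S
(-97 + 215)*X(12) = (-97 + 215)*(11 + 12) = 118*23 = 2714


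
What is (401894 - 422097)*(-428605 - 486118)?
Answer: 18480148769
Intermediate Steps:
(401894 - 422097)*(-428605 - 486118) = -20203*(-914723) = 18480148769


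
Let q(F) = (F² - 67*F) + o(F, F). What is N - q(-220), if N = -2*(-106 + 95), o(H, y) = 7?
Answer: -63125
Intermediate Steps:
q(F) = 7 + F² - 67*F (q(F) = (F² - 67*F) + 7 = 7 + F² - 67*F)
N = 22 (N = -2*(-11) = 22)
N - q(-220) = 22 - (7 + (-220)² - 67*(-220)) = 22 - (7 + 48400 + 14740) = 22 - 1*63147 = 22 - 63147 = -63125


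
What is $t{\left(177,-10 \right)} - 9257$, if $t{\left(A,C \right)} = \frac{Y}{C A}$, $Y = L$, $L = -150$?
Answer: $- \frac{546158}{59} \approx -9256.9$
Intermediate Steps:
$Y = -150$
$t{\left(A,C \right)} = - \frac{150}{A C}$ ($t{\left(A,C \right)} = - \frac{150}{C A} = - \frac{150}{A C}$)
$t{\left(177,-10 \right)} - 9257 = - \frac{150}{177 \left(-10\right)} - 9257 = \left(-150\right) \frac{1}{177} \left(- \frac{1}{10}\right) - 9257 = \frac{5}{59} - 9257 = - \frac{546158}{59}$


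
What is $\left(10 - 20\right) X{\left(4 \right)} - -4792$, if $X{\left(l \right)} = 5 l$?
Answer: $4592$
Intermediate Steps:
$\left(10 - 20\right) X{\left(4 \right)} - -4792 = \left(10 - 20\right) 5 \cdot 4 - -4792 = \left(-10\right) 20 + 4792 = -200 + 4792 = 4592$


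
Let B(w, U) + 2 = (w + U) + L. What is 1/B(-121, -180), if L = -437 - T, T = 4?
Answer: -1/744 ≈ -0.0013441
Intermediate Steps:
L = -441 (L = -437 - 1*4 = -437 - 4 = -441)
B(w, U) = -443 + U + w (B(w, U) = -2 + ((w + U) - 441) = -2 + ((U + w) - 441) = -2 + (-441 + U + w) = -443 + U + w)
1/B(-121, -180) = 1/(-443 - 180 - 121) = 1/(-744) = -1/744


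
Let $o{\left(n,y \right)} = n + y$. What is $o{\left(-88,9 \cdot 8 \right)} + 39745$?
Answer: $39729$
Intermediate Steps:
$o{\left(-88,9 \cdot 8 \right)} + 39745 = \left(-88 + 9 \cdot 8\right) + 39745 = \left(-88 + 72\right) + 39745 = -16 + 39745 = 39729$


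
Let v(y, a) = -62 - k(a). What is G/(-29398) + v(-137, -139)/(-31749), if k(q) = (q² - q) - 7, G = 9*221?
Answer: 170184403/311119034 ≈ 0.54701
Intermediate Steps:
G = 1989
k(q) = -7 + q² - q
v(y, a) = -55 + a - a² (v(y, a) = -62 - (-7 + a² - a) = -62 + (7 + a - a²) = -55 + a - a²)
G/(-29398) + v(-137, -139)/(-31749) = 1989/(-29398) + (-55 - 139 - 1*(-139)²)/(-31749) = 1989*(-1/29398) + (-55 - 139 - 1*19321)*(-1/31749) = -1989/29398 + (-55 - 139 - 19321)*(-1/31749) = -1989/29398 - 19515*(-1/31749) = -1989/29398 + 6505/10583 = 170184403/311119034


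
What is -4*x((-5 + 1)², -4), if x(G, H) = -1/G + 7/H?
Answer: 29/4 ≈ 7.2500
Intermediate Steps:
-4*x((-5 + 1)², -4) = -4*(-1/((-5 + 1)²) + 7/(-4)) = -4*(-1/((-4)²) + 7*(-¼)) = -4*(-1/16 - 7/4) = -4*(-29/16) = 29/4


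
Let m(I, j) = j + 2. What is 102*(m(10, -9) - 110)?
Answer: -11934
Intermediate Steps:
m(I, j) = 2 + j
102*(m(10, -9) - 110) = 102*((2 - 9) - 110) = 102*(-7 - 110) = 102*(-117) = -11934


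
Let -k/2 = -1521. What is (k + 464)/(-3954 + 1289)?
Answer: -3506/2665 ≈ -1.3156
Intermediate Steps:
k = 3042 (k = -2*(-1521) = 3042)
(k + 464)/(-3954 + 1289) = (3042 + 464)/(-3954 + 1289) = 3506/(-2665) = 3506*(-1/2665) = -3506/2665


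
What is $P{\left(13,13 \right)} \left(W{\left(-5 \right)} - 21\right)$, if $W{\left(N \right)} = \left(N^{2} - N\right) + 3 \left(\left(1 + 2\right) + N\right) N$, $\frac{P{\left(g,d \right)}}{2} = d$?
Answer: $1014$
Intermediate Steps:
$P{\left(g,d \right)} = 2 d$
$W{\left(N \right)} = N^{2} - N + N \left(9 + 3 N\right)$ ($W{\left(N \right)} = \left(N^{2} - N\right) + 3 \left(3 + N\right) N = \left(N^{2} - N\right) + \left(9 + 3 N\right) N = \left(N^{2} - N\right) + N \left(9 + 3 N\right) = N^{2} - N + N \left(9 + 3 N\right)$)
$P{\left(13,13 \right)} \left(W{\left(-5 \right)} - 21\right) = 2 \cdot 13 \left(4 \left(-5\right) \left(2 - 5\right) - 21\right) = 26 \left(4 \left(-5\right) \left(-3\right) - 21\right) = 26 \left(60 - 21\right) = 26 \cdot 39 = 1014$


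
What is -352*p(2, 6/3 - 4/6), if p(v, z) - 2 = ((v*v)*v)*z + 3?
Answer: -16544/3 ≈ -5514.7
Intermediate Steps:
p(v, z) = 5 + z*v³ (p(v, z) = 2 + (((v*v)*v)*z + 3) = 2 + ((v²*v)*z + 3) = 2 + (v³*z + 3) = 2 + (z*v³ + 3) = 2 + (3 + z*v³) = 5 + z*v³)
-352*p(2, 6/3 - 4/6) = -352*(5 + (6/3 - 4/6)*2³) = -352*(5 + (6*(⅓) - 4*⅙)*8) = -352*(5 + (2 - ⅔)*8) = -352*(5 + (4/3)*8) = -352*(5 + 32/3) = -352*47/3 = -16544/3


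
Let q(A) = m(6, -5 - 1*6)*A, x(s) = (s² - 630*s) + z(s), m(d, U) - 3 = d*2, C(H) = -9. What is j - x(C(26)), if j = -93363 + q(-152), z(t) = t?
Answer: -101385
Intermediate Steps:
m(d, U) = 3 + 2*d (m(d, U) = 3 + d*2 = 3 + 2*d)
x(s) = s² - 629*s (x(s) = (s² - 630*s) + s = s² - 629*s)
q(A) = 15*A (q(A) = (3 + 2*6)*A = (3 + 12)*A = 15*A)
j = -95643 (j = -93363 + 15*(-152) = -93363 - 2280 = -95643)
j - x(C(26)) = -95643 - (-9)*(-629 - 9) = -95643 - (-9)*(-638) = -95643 - 1*5742 = -95643 - 5742 = -101385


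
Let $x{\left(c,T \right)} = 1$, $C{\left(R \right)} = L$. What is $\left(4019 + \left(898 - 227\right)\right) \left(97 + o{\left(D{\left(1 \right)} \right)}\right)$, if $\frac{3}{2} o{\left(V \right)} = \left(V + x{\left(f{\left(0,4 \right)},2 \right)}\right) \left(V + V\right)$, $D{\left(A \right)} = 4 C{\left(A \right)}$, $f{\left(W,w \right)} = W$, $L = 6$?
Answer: $4206930$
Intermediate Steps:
$C{\left(R \right)} = 6$
$D{\left(A \right)} = 24$ ($D{\left(A \right)} = 4 \cdot 6 = 24$)
$o{\left(V \right)} = \frac{4 V \left(1 + V\right)}{3}$ ($o{\left(V \right)} = \frac{2 \left(V + 1\right) \left(V + V\right)}{3} = \frac{2 \left(1 + V\right) 2 V}{3} = \frac{2 \cdot 2 V \left(1 + V\right)}{3} = \frac{4 V \left(1 + V\right)}{3}$)
$\left(4019 + \left(898 - 227\right)\right) \left(97 + o{\left(D{\left(1 \right)} \right)}\right) = \left(4019 + \left(898 - 227\right)\right) \left(97 + \frac{4}{3} \cdot 24 \left(1 + 24\right)\right) = \left(4019 + 671\right) \left(97 + \frac{4}{3} \cdot 24 \cdot 25\right) = 4690 \left(97 + 800\right) = 4690 \cdot 897 = 4206930$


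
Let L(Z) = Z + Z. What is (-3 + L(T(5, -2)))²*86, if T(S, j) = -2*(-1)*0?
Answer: 774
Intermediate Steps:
T(S, j) = 0 (T(S, j) = 2*0 = 0)
L(Z) = 2*Z
(-3 + L(T(5, -2)))²*86 = (-3 + 2*0)²*86 = (-3 + 0)²*86 = (-3)²*86 = 9*86 = 774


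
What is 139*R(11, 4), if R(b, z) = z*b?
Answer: 6116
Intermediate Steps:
R(b, z) = b*z
139*R(11, 4) = 139*(11*4) = 139*44 = 6116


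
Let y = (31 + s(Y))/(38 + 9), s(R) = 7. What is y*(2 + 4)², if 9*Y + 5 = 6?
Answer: 1368/47 ≈ 29.106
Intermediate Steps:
Y = ⅑ (Y = -5/9 + (⅑)*6 = -5/9 + ⅔ = ⅑ ≈ 0.11111)
y = 38/47 (y = (31 + 7)/(38 + 9) = 38/47 ≈ 0.80851)
y*(2 + 4)² = 38*(2 + 4)²/47 = (38/47)*6² = (38/47)*36 = 1368/47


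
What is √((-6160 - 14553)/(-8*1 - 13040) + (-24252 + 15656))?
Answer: I*√7465313010/932 ≈ 92.706*I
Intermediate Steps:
√((-6160 - 14553)/(-8*1 - 13040) + (-24252 + 15656)) = √(-20713/(-8 - 13040) - 8596) = √(-20713/(-13048) - 8596) = √(-20713*(-1/13048) - 8596) = √(2959/1864 - 8596) = √(-16019985/1864) = I*√7465313010/932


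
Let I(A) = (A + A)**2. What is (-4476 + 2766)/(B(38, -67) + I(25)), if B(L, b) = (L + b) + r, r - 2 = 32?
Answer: -114/167 ≈ -0.68263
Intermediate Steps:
r = 34 (r = 2 + 32 = 34)
I(A) = 4*A**2 (I(A) = (2*A)**2 = 4*A**2)
B(L, b) = 34 + L + b (B(L, b) = (L + b) + 34 = 34 + L + b)
(-4476 + 2766)/(B(38, -67) + I(25)) = (-4476 + 2766)/((34 + 38 - 67) + 4*25**2) = -1710/(5 + 4*625) = -1710/(5 + 2500) = -1710/2505 = -1710*1/2505 = -114/167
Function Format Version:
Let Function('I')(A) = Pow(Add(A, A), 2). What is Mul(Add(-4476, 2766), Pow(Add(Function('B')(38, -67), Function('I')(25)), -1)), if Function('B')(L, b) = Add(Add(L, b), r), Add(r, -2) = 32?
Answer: Rational(-114, 167) ≈ -0.68263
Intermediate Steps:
r = 34 (r = Add(2, 32) = 34)
Function('I')(A) = Mul(4, Pow(A, 2)) (Function('I')(A) = Pow(Mul(2, A), 2) = Mul(4, Pow(A, 2)))
Function('B')(L, b) = Add(34, L, b) (Function('B')(L, b) = Add(Add(L, b), 34) = Add(34, L, b))
Mul(Add(-4476, 2766), Pow(Add(Function('B')(38, -67), Function('I')(25)), -1)) = Mul(Add(-4476, 2766), Pow(Add(Add(34, 38, -67), Mul(4, Pow(25, 2))), -1)) = Mul(-1710, Pow(Add(5, Mul(4, 625)), -1)) = Mul(-1710, Pow(Add(5, 2500), -1)) = Mul(-1710, Pow(2505, -1)) = Mul(-1710, Rational(1, 2505)) = Rational(-114, 167)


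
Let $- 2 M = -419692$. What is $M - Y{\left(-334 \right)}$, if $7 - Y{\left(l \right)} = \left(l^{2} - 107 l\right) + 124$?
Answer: $357257$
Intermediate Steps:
$M = 209846$ ($M = \left(- \frac{1}{2}\right) \left(-419692\right) = 209846$)
$Y{\left(l \right)} = -117 - l^{2} + 107 l$ ($Y{\left(l \right)} = 7 - \left(\left(l^{2} - 107 l\right) + 124\right) = 7 - \left(124 + l^{2} - 107 l\right) = -117 - l^{2} + 107 l$)
$M - Y{\left(-334 \right)} = 209846 - \left(-117 - \left(-334\right)^{2} + 107 \left(-334\right)\right) = 209846 - \left(-117 - 111556 - 35738\right) = 209846 - -147411 = 209846 + 147411 = 357257$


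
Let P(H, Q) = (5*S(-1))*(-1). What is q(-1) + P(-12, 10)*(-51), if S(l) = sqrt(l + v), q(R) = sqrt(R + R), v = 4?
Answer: 255*sqrt(3) + I*sqrt(2) ≈ 441.67 + 1.4142*I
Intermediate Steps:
q(R) = sqrt(2)*sqrt(R) (q(R) = sqrt(2*R) = sqrt(2)*sqrt(R))
S(l) = sqrt(4 + l) (S(l) = sqrt(l + 4) = sqrt(4 + l))
P(H, Q) = -5*sqrt(3) (P(H, Q) = (5*sqrt(4 - 1))*(-1) = (5*sqrt(3))*(-1) = -5*sqrt(3))
q(-1) + P(-12, 10)*(-51) = sqrt(2)*sqrt(-1) - 5*sqrt(3)*(-51) = sqrt(2)*I + 255*sqrt(3) = I*sqrt(2) + 255*sqrt(3) = 255*sqrt(3) + I*sqrt(2)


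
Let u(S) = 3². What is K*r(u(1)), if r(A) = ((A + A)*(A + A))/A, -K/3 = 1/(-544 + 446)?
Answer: 54/49 ≈ 1.1020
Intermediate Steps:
u(S) = 9
K = 3/98 (K = -3/(-544 + 446) = -3/(-98) = -3*(-1/98) = 3/98 ≈ 0.030612)
r(A) = 4*A (r(A) = ((2*A)*(2*A))/A = (4*A²)/A = 4*A)
K*r(u(1)) = 3*(4*9)/98 = (3/98)*36 = 54/49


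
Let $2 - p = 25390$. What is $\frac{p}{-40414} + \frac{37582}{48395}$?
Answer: $\frac{124885964}{88901615} \approx 1.4048$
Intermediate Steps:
$p = -25388$ ($p = 2 - 25390 = -25388$)
$\frac{p}{-40414} + \frac{37582}{48395} = - \frac{25388}{-40414} + \frac{37582}{48395} = \left(-25388\right) \left(- \frac{1}{40414}\right) + 37582 \cdot \frac{1}{48395} = \frac{1154}{1837} + \frac{37582}{48395} = \frac{124885964}{88901615}$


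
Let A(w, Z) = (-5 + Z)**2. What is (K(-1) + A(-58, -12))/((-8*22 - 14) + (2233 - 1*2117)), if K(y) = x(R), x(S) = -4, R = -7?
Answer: -285/74 ≈ -3.8514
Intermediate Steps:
K(y) = -4
(K(-1) + A(-58, -12))/((-8*22 - 14) + (2233 - 1*2117)) = (-4 + (-5 - 12)**2)/((-8*22 - 14) + (2233 - 1*2117)) = (-4 + (-17)**2)/((-176 - 14) + (2233 - 2117)) = (-4 + 289)/(-190 + 116) = 285/(-74) = 285*(-1/74) = -285/74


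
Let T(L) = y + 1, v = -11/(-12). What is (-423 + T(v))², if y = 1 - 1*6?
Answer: 182329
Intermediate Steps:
v = 11/12 (v = -11*(-1/12) = 11/12 ≈ 0.91667)
y = -5 (y = 1 - 6 = -5)
T(L) = -4 (T(L) = -5 + 1 = -4)
(-423 + T(v))² = (-423 - 4)² = (-427)² = 182329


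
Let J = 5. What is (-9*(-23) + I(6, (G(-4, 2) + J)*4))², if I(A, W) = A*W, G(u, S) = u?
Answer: 53361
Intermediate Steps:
(-9*(-23) + I(6, (G(-4, 2) + J)*4))² = (-9*(-23) + 6*((-4 + 5)*4))² = (207 + 6*(1*4))² = (207 + 6*4)² = (207 + 24)² = 231² = 53361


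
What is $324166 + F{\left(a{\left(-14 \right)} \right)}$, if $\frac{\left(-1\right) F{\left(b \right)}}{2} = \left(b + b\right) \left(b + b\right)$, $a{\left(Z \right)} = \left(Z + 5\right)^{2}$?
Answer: $271678$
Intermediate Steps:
$a{\left(Z \right)} = \left(5 + Z\right)^{2}$
$F{\left(b \right)} = - 8 b^{2}$ ($F{\left(b \right)} = - 2 \left(b + b\right) \left(b + b\right) = - 2 \cdot 2 b 2 b = - 2 \cdot 4 b^{2} = - 8 b^{2}$)
$324166 + F{\left(a{\left(-14 \right)} \right)} = 324166 - 8 \left(\left(5 - 14\right)^{2}\right)^{2} = 324166 - 8 \left(\left(-9\right)^{2}\right)^{2} = 324166 - 8 \cdot 81^{2} = 324166 - 52488 = 271678$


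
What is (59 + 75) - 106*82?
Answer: -8558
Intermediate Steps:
(59 + 75) - 106*82 = 134 - 8692 = -8558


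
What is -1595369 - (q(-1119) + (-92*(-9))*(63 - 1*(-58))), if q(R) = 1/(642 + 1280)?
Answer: -3258860555/1922 ≈ -1.6956e+6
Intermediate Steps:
q(R) = 1/1922
-1595369 - (q(-1119) + (-92*(-9))*(63 - 1*(-58))) = -1595369 - (1/1922 + (-92*(-9))*(63 - 1*(-58))) = -1595369 - (1/1922 + 828*(63 + 58)) = -1595369 - (1/1922 + 828*121) = -1595369 - (1/1922 + 100188) = -1595369 - 1*192561337/1922 = -1595369 - 192561337/1922 = -3258860555/1922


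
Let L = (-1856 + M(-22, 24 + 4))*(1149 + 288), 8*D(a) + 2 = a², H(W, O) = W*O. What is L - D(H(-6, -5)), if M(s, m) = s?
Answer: -10795193/4 ≈ -2.6988e+6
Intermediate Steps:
H(W, O) = O*W
D(a) = -¼ + a²/8
L = -2698686 (L = (-1856 - 22)*(1149 + 288) = -1878*1437 = -2698686)
L - D(H(-6, -5)) = -2698686 - (-¼ + (-5*(-6))²/8) = -2698686 - (-¼ + (⅛)*30²) = -2698686 - (-¼ + (⅛)*900) = -2698686 - (-¼ + 225/2) = -2698686 - 1*449/4 = -2698686 - 449/4 = -10795193/4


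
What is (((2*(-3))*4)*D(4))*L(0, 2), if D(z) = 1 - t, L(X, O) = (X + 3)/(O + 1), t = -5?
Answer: -144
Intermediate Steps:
L(X, O) = (3 + X)/(1 + O)
D(z) = 6 (D(z) = 1 - 1*(-5) = 1 + 5 = 6)
(((2*(-3))*4)*D(4))*L(0, 2) = (((2*(-3))*4)*6)*((3 + 0)/(1 + 2)) = (-6*4*6)*(3/3) = (-24*6)*((1/3)*3) = -144*1 = -144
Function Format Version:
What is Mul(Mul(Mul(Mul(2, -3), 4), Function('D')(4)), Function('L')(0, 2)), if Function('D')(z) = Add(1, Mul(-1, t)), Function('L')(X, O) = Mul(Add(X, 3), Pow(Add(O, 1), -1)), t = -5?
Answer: -144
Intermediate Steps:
Function('L')(X, O) = Mul(Pow(Add(1, O), -1), Add(3, X)) (Function('L')(X, O) = Mul(Add(3, X), Pow(Add(1, O), -1)) = Mul(Pow(Add(1, O), -1), Add(3, X)))
Function('D')(z) = 6 (Function('D')(z) = Add(1, Mul(-1, -5)) = Add(1, 5) = 6)
Mul(Mul(Mul(Mul(2, -3), 4), Function('D')(4)), Function('L')(0, 2)) = Mul(Mul(Mul(Mul(2, -3), 4), 6), Mul(Pow(Add(1, 2), -1), Add(3, 0))) = Mul(Mul(Mul(-6, 4), 6), Mul(Pow(3, -1), 3)) = Mul(Mul(-24, 6), Mul(Rational(1, 3), 3)) = Mul(-144, 1) = -144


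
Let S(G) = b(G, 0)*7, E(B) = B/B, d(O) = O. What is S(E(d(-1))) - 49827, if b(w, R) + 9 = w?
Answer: -49883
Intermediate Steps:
b(w, R) = -9 + w
E(B) = 1
S(G) = -63 + 7*G (S(G) = (-9 + G)*7 = -63 + 7*G)
S(E(d(-1))) - 49827 = (-63 + 7*1) - 49827 = (-63 + 7) - 49827 = -56 - 49827 = -49883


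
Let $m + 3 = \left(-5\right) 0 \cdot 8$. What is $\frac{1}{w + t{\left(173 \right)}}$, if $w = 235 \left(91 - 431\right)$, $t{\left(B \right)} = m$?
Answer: $- \frac{1}{79903} \approx -1.2515 \cdot 10^{-5}$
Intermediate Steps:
$m = -3$ ($m = -3 + \left(-5\right) 0 \cdot 8 = -3 + 0 \cdot 8 = -3 + 0 = -3$)
$t{\left(B \right)} = -3$
$w = -79900$ ($w = 235 \left(-340\right) = -79900$)
$\frac{1}{w + t{\left(173 \right)}} = \frac{1}{-79900 - 3} = \frac{1}{-79903} = - \frac{1}{79903}$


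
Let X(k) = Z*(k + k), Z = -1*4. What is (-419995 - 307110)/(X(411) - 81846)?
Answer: 727105/85134 ≈ 8.5407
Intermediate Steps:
Z = -4
X(k) = -8*k (X(k) = -4*(k + k) = -8*k)
(-419995 - 307110)/(X(411) - 81846) = (-419995 - 307110)/(-8*411 - 81846) = -727105/(-3288 - 81846) = -727105/(-85134) = -727105*(-1/85134) = 727105/85134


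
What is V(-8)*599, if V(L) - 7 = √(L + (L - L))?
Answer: 4193 + 1198*I*√2 ≈ 4193.0 + 1694.2*I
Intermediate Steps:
V(L) = 7 + √L (V(L) = 7 + √(L + (L - L)) = 7 + √(L + 0) = 7 + √L)
V(-8)*599 = (7 + √(-8))*599 = (7 + 2*I*√2)*599 = 4193 + 1198*I*√2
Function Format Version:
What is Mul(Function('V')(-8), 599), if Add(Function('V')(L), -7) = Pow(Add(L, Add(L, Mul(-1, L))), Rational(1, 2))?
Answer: Add(4193, Mul(1198, I, Pow(2, Rational(1, 2)))) ≈ Add(4193.0, Mul(1694.2, I))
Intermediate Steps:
Function('V')(L) = Add(7, Pow(L, Rational(1, 2))) (Function('V')(L) = Add(7, Pow(Add(L, Add(L, Mul(-1, L))), Rational(1, 2))) = Add(7, Pow(Add(L, 0), Rational(1, 2))) = Add(7, Pow(L, Rational(1, 2))))
Mul(Function('V')(-8), 599) = Mul(Add(7, Pow(-8, Rational(1, 2))), 599) = Mul(Add(7, Mul(2, I, Pow(2, Rational(1, 2)))), 599) = Add(4193, Mul(1198, I, Pow(2, Rational(1, 2))))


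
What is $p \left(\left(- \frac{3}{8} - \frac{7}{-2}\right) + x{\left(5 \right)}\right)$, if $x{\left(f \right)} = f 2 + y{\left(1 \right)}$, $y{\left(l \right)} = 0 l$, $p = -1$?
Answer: $- \frac{105}{8} \approx -13.125$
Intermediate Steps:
$y{\left(l \right)} = 0$
$x{\left(f \right)} = 2 f$ ($x{\left(f \right)} = f 2 + 0 = 2 f + 0 = 2 f$)
$p \left(\left(- \frac{3}{8} - \frac{7}{-2}\right) + x{\left(5 \right)}\right) = - (\left(- \frac{3}{8} - \frac{7}{-2}\right) + 2 \cdot 5) = - (\left(\left(-3\right) \frac{1}{8} - - \frac{7}{2}\right) + 10) = - (\left(- \frac{3}{8} + \frac{7}{2}\right) + 10) = - (\frac{25}{8} + 10) = \left(-1\right) \frac{105}{8} = - \frac{105}{8}$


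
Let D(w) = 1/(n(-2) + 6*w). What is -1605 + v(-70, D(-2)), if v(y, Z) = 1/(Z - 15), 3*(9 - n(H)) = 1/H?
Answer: -418922/261 ≈ -1605.1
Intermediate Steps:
n(H) = 9 - 1/(3*H)
D(w) = 1/(55/6 + 6*w) (D(w) = 1/((9 - ⅓/(-2)) + 6*w) = 1/((9 - ⅓*(-½)) + 6*w) = 1/((9 + ⅙) + 6*w) = 1/(55/6 + 6*w))
v(y, Z) = 1/(-15 + Z)
-1605 + v(-70, D(-2)) = -1605 + 1/(-15 + 6/(55 + 36*(-2))) = -1605 + 1/(-15 + 6/(55 - 72)) = -1605 + 1/(-15 + 6/(-17)) = -1605 + 1/(-15 + 6*(-1/17)) = -1605 + 1/(-15 - 6/17) = -1605 + 1/(-261/17) = -1605 - 17/261 = -418922/261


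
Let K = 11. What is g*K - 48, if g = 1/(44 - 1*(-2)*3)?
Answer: -2389/50 ≈ -47.780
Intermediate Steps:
g = 1/50 (g = 1/(44 + 2*3) = 1/(44 + 6) = 1/50 ≈ 0.020000)
g*K - 48 = (1/50)*11 - 48 = 11/50 - 48 = -2389/50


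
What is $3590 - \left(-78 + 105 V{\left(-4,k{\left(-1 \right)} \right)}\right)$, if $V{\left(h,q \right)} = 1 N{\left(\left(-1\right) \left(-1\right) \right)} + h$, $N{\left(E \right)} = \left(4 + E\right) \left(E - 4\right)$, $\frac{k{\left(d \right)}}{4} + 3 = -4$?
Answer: $5663$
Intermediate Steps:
$k{\left(d \right)} = -28$ ($k{\left(d \right)} = -12 + 4 \left(-4\right) = -12 - 16 = -28$)
$N{\left(E \right)} = \left(-4 + E\right) \left(4 + E\right)$ ($N{\left(E \right)} = \left(4 + E\right) \left(-4 + E\right) = \left(-4 + E\right) \left(4 + E\right)$)
$V{\left(h,q \right)} = -15 + h$ ($V{\left(h,q \right)} = 1 \left(-16 + \left(\left(-1\right) \left(-1\right)\right)^{2}\right) + h = 1 \left(-16 + 1^{2}\right) + h = 1 \left(-16 + 1\right) + h = 1 \left(-15\right) + h = -15 + h$)
$3590 - \left(-78 + 105 V{\left(-4,k{\left(-1 \right)} \right)}\right) = 3590 - \left(-78 + 105 \left(-15 - 4\right)\right) = 3590 - \left(-78 + 105 \left(-19\right)\right) = 3590 - \left(-78 - 1995\right) = 3590 - -2073 = 3590 + 2073 = 5663$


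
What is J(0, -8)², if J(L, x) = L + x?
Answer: 64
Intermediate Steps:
J(0, -8)² = (0 - 8)² = (-8)² = 64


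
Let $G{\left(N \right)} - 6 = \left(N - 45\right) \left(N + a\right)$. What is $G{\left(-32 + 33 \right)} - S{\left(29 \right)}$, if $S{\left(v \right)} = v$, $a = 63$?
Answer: $-2839$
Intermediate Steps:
$G{\left(N \right)} = 6 + \left(-45 + N\right) \left(63 + N\right)$ ($G{\left(N \right)} = 6 + \left(N - 45\right) \left(N + 63\right) = 6 + \left(-45 + N\right) \left(63 + N\right)$)
$G{\left(-32 + 33 \right)} - S{\left(29 \right)} = \left(-2829 + \left(-32 + 33\right)^{2} + 18 \left(-32 + 33\right)\right) - 29 = \left(-2829 + 1^{2} + 18 \cdot 1\right) - 29 = \left(-2829 + 1 + 18\right) - 29 = -2810 - 29 = -2839$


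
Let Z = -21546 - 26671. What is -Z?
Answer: 48217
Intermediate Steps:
Z = -48217
-Z = -1*(-48217) = 48217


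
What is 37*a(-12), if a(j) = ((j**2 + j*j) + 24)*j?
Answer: -138528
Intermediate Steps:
a(j) = j*(24 + 2*j**2) (a(j) = ((j**2 + j**2) + 24)*j = (2*j**2 + 24)*j = (24 + 2*j**2)*j = j*(24 + 2*j**2))
37*a(-12) = 37*(2*(-12)*(12 + (-12)**2)) = 37*(2*(-12)*(12 + 144)) = 37*(2*(-12)*156) = 37*(-3744) = -138528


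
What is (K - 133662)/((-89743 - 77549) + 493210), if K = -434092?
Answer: -283877/162959 ≈ -1.7420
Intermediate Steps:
(K - 133662)/((-89743 - 77549) + 493210) = (-434092 - 133662)/((-89743 - 77549) + 493210) = -567754/(-167292 + 493210) = -567754/325918 = -567754*1/325918 = -283877/162959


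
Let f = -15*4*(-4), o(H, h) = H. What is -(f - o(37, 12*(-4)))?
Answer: -203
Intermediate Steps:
f = 240 (f = -60*(-4) = 240)
-(f - o(37, 12*(-4))) = -(240 - 1*37) = -(240 - 37) = -1*203 = -203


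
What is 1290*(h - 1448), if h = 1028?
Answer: -541800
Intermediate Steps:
1290*(h - 1448) = 1290*(1028 - 1448) = 1290*(-420) = -541800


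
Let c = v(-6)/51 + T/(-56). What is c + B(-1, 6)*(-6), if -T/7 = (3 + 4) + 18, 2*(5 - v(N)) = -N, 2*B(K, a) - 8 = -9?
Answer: 2515/408 ≈ 6.1642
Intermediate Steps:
B(K, a) = -1/2 (B(K, a) = 4 + (1/2)*(-9) = 4 - 9/2 = -1/2)
v(N) = 5 + N/2 (v(N) = 5 - (-1)*N/2 = 5 + N/2)
T = -175 (T = -7*((3 + 4) + 18) = -7*(7 + 18) = -7*25 = -175)
c = 1291/408 (c = (5 + (1/2)*(-6))/51 - 175/(-56) = (5 - 3)*(1/51) - 175*(-1/56) = 2*(1/51) + 25/8 = 2/51 + 25/8 = 1291/408 ≈ 3.1642)
c + B(-1, 6)*(-6) = 1291/408 - 1/2*(-6) = 1291/408 + 3 = 2515/408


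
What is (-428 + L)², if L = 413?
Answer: 225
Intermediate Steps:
(-428 + L)² = (-428 + 413)² = (-15)² = 225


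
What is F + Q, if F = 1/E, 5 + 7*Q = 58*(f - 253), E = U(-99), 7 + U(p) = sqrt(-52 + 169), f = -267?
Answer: -2051171/476 + 3*sqrt(13)/68 ≈ -4309.0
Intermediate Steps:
U(p) = -7 + 3*sqrt(13) (U(p) = -7 + sqrt(-52 + 169) = -7 + sqrt(117) = -7 + 3*sqrt(13))
E = -7 + 3*sqrt(13) ≈ 3.8167
Q = -30165/7 (Q = -5/7 + (58*(-267 - 253))/7 = -5/7 + (58*(-520))/7 = -5/7 + (1/7)*(-30160) = -5/7 - 30160/7 = -30165/7 ≈ -4309.3)
F = 1/(-7 + 3*sqrt(13)) ≈ 0.26201
F + Q = (7/68 + 3*sqrt(13)/68) - 30165/7 = -2051171/476 + 3*sqrt(13)/68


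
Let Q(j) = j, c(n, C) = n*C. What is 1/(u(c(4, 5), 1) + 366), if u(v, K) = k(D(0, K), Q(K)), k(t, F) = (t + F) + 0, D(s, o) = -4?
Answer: 1/363 ≈ 0.0027548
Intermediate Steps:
c(n, C) = C*n
k(t, F) = F + t (k(t, F) = (F + t) + 0 = F + t)
u(v, K) = -4 + K (u(v, K) = K - 4 = -4 + K)
1/(u(c(4, 5), 1) + 366) = 1/((-4 + 1) + 366) = 1/(-3 + 366) = 1/363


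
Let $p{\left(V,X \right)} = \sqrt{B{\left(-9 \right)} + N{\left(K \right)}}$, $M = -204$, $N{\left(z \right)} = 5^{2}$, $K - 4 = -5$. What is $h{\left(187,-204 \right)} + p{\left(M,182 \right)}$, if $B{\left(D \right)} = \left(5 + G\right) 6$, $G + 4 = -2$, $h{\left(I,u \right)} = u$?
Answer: $-204 + \sqrt{19} \approx -199.64$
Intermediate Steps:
$K = -1$ ($K = 4 - 5 = -1$)
$N{\left(z \right)} = 25$
$G = -6$ ($G = -4 - 2 = -6$)
$B{\left(D \right)} = -6$ ($B{\left(D \right)} = \left(5 - 6\right) 6 = \left(-1\right) 6 = -6$)
$p{\left(V,X \right)} = \sqrt{19}$ ($p{\left(V,X \right)} = \sqrt{-6 + 25} = \sqrt{19}$)
$h{\left(187,-204 \right)} + p{\left(M,182 \right)} = -204 + \sqrt{19}$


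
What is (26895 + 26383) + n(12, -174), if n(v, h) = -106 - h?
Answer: 53346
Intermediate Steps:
(26895 + 26383) + n(12, -174) = (26895 + 26383) + (-106 - 1*(-174)) = 53278 + (-106 + 174) = 53278 + 68 = 53346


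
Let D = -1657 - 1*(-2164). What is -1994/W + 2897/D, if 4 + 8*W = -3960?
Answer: 4892843/502437 ≈ 9.7382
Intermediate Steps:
W = -991/2 (W = -½ + (⅛)*(-3960) = -½ - 495 = -991/2 ≈ -495.50)
D = 507 (D = -1657 + 2164 = 507)
-1994/W + 2897/D = -1994/(-991/2) + 2897/507 = -1994*(-2/991) + 2897*(1/507) = 3988/991 + 2897/507 = 4892843/502437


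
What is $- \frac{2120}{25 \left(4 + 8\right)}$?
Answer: $- \frac{106}{15} \approx -7.0667$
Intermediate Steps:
$- \frac{2120}{25 \left(4 + 8\right)} = - \frac{2120}{25 \cdot 12} = - \frac{2120}{300} = \left(-2120\right) \frac{1}{300} = - \frac{106}{15}$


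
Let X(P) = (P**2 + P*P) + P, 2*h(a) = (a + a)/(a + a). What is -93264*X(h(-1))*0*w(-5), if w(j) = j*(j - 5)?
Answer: 0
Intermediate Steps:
w(j) = j*(-5 + j)
h(a) = 1/2 (h(a) = ((a + a)/(a + a))/2 = ((2*a)/((2*a)))/2 = ((2*a)*(1/(2*a)))/2 = (1/2)*1 = 1/2)
X(P) = P + 2*P**2 (X(P) = (P**2 + P**2) + P = 2*P**2 + P = P + 2*P**2)
-93264*X(h(-1))*0*w(-5) = -93264*((1 + 2*(1/2))/2)*0*(-5*(-5 - 5)) = -93264*((1 + 1)/2)*0*(-5*(-10)) = -93264*((1/2)*2)*0*50 = -93264*1*0*50 = -0*50 = -93264*0 = 0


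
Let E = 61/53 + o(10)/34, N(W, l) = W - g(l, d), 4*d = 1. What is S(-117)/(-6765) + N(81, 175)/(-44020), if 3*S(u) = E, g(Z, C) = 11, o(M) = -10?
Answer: -131398909/80494069590 ≈ -0.0016324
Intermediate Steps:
d = ¼ (d = (¼)*1 = ¼ ≈ 0.25000)
N(W, l) = -11 + W (N(W, l) = W - 1*11 = W - 11 = -11 + W)
E = 772/901 (E = 61/53 - 10/34 = 61*(1/53) - 10*1/34 = 61/53 - 5/17 = 772/901 ≈ 0.85683)
S(u) = 772/2703 (S(u) = (⅓)*(772/901) = 772/2703)
S(-117)/(-6765) + N(81, 175)/(-44020) = (772/2703)/(-6765) + (-11 + 81)/(-44020) = (772/2703)*(-1/6765) + 70*(-1/44020) = -772/18285795 - 7/4402 = -131398909/80494069590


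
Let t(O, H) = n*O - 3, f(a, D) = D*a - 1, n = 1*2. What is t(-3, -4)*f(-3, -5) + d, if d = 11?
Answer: -115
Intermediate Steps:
n = 2
f(a, D) = -1 + D*a
t(O, H) = -3 + 2*O (t(O, H) = 2*O - 3 = -3 + 2*O)
t(-3, -4)*f(-3, -5) + d = (-3 + 2*(-3))*(-1 - 5*(-3)) + 11 = (-3 - 6)*(-1 + 15) + 11 = -9*14 + 11 = -126 + 11 = -115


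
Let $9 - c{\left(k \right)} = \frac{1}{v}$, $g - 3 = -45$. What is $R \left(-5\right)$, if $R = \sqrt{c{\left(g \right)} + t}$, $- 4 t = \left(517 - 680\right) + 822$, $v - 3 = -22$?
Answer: $- \frac{5 i \sqrt{224827}}{38} \approx - 62.389 i$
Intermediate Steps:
$g = -42$ ($g = 3 - 45 = -42$)
$v = -19$ ($v = 3 - 22 = -19$)
$c{\left(k \right)} = \frac{172}{19}$ ($c{\left(k \right)} = 9 - \frac{1}{-19} = 9 - - \frac{1}{19} = 9 + \frac{1}{19} = \frac{172}{19}$)
$t = - \frac{659}{4}$ ($t = - \frac{\left(517 - 680\right) + 822}{4} = - \frac{-163 + 822}{4} = \left(- \frac{1}{4}\right) 659 = - \frac{659}{4} \approx -164.75$)
$R = \frac{i \sqrt{224827}}{38}$ ($R = \sqrt{\frac{172}{19} - \frac{659}{4}} = \sqrt{- \frac{11833}{76}} = \frac{i \sqrt{224827}}{38} \approx 12.478 i$)
$R \left(-5\right) = \frac{i \sqrt{224827}}{38} \left(-5\right) = - \frac{5 i \sqrt{224827}}{38}$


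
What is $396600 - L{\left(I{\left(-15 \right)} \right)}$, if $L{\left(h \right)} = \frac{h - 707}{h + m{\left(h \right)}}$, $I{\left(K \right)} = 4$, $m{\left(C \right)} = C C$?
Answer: $\frac{7932703}{20} \approx 3.9664 \cdot 10^{5}$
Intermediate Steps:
$m{\left(C \right)} = C^{2}$
$L{\left(h \right)} = \frac{-707 + h}{h + h^{2}}$ ($L{\left(h \right)} = \frac{h - 707}{h + h^{2}} = \frac{-707 + h}{h + h^{2}}$)
$396600 - L{\left(I{\left(-15 \right)} \right)} = 396600 - \frac{-707 + 4}{4 \left(1 + 4\right)} = 396600 - \frac{1}{4} \cdot \frac{1}{5} \left(-703\right) = 396600 - - \frac{703}{20} = 396600 + \frac{703}{20} = \frac{7932703}{20}$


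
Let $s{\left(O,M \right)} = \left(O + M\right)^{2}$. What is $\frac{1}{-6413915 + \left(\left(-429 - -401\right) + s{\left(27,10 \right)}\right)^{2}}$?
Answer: $- \frac{1}{4615634} \approx -2.1666 \cdot 10^{-7}$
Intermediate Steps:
$s{\left(O,M \right)} = \left(M + O\right)^{2}$
$\frac{1}{-6413915 + \left(\left(-429 - -401\right) + s{\left(27,10 \right)}\right)^{2}} = \frac{1}{-6413915 + \left(\left(-429 - -401\right) + \left(10 + 27\right)^{2}\right)^{2}} = \frac{1}{-6413915 + \left(\left(-429 + 401\right) + 37^{2}\right)^{2}} = \frac{1}{-6413915 + \left(-28 + 1369\right)^{2}} = \frac{1}{-6413915 + 1341^{2}} = \frac{1}{-6413915 + 1798281} = \frac{1}{-4615634} = - \frac{1}{4615634}$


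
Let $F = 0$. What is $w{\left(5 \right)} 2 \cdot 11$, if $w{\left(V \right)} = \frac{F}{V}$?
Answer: $0$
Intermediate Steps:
$w{\left(V \right)} = 0$ ($w{\left(V \right)} = \frac{0}{V} = 0$)
$w{\left(5 \right)} 2 \cdot 11 = 0 \cdot 2 \cdot 11 = 0 \cdot 11 = 0$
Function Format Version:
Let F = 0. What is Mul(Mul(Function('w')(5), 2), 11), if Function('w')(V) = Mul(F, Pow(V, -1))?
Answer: 0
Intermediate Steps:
Function('w')(V) = 0 (Function('w')(V) = Mul(0, Pow(V, -1)) = 0)
Mul(Mul(Function('w')(5), 2), 11) = Mul(Mul(0, 2), 11) = Mul(0, 11) = 0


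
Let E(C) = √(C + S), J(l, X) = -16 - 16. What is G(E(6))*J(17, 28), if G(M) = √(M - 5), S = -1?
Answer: -32*I*√(5 - √5) ≈ -53.2*I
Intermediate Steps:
J(l, X) = -32
E(C) = √(-1 + C) (E(C) = √(C - 1) = √(-1 + C))
G(M) = √(-5 + M)
G(E(6))*J(17, 28) = √(-5 + √(-1 + 6))*(-32) = √(-5 + √5)*(-32) = -32*√(-5 + √5)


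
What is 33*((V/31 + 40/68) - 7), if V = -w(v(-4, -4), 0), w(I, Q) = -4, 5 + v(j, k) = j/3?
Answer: -109263/527 ≈ -207.33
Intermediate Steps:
v(j, k) = -5 + j/3
V = 4 (V = -1*(-4) = 4)
33*((V/31 + 40/68) - 7) = 33*((4/31 + 40/68) - 7) = 33*((4*(1/31) + 40*(1/68)) - 7) = 33*((4/31 + 10/17) - 7) = 33*(378/527 - 7) = 33*(-3311/527) = -109263/527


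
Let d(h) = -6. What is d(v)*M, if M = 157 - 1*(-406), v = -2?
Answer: -3378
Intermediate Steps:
M = 563 (M = 157 + 406 = 563)
d(v)*M = -6*563 = -3378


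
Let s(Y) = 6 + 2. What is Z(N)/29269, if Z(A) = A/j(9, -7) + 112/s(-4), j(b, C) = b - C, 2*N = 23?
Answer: 471/936608 ≈ 0.00050288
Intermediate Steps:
N = 23/2 (N = (1/2)*23 = 23/2 ≈ 11.500)
s(Y) = 8
Z(A) = 14 + A/16 (Z(A) = A/(9 - 1*(-7)) + 112/8 = A/(9 + 7) + 112*(1/8) = A/16 + 14 = 14 + A/16)
Z(N)/29269 = (14 + (1/16)*(23/2))/29269 = (14 + 23/32)*(1/29269) = (471/32)*(1/29269) = 471/936608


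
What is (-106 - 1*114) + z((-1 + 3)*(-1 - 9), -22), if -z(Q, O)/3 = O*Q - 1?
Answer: -1537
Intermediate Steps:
z(Q, O) = 3 - 3*O*Q (z(Q, O) = -3*(O*Q - 1) = -3*(-1 + O*Q) = 3 - 3*O*Q)
(-106 - 1*114) + z((-1 + 3)*(-1 - 9), -22) = (-106 - 1*114) + (3 - 3*(-22)*(-1 + 3)*(-1 - 9)) = (-106 - 114) + (3 - 3*(-22)*2*(-10)) = -220 + (3 - 3*(-22)*(-20)) = -220 + (3 - 1320) = -220 - 1317 = -1537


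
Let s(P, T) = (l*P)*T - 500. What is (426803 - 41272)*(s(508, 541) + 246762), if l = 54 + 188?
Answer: 25735982342778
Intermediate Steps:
l = 242
s(P, T) = -500 + 242*P*T (s(P, T) = (242*P)*T - 500 = 242*P*T - 500 = -500 + 242*P*T)
(426803 - 41272)*(s(508, 541) + 246762) = (426803 - 41272)*((-500 + 242*508*541) + 246762) = 385531*((-500 + 66508376) + 246762) = 385531*(66507876 + 246762) = 385531*66754638 = 25735982342778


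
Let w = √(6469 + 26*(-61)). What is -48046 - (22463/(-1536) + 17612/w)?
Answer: -73776193/1536 - 17612*√4883/4883 ≈ -48283.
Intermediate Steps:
w = √4883 (w = √(6469 - 1586) = √4883 ≈ 69.878)
-48046 - (22463/(-1536) + 17612/w) = -48046 - (22463/(-1536) + 17612/(√4883)) = -48046 - (22463*(-1/1536) + 17612*(√4883/4883)) = -48046 - (-22463/1536 + 17612*√4883/4883) = -48046 + (22463/1536 - 17612*√4883/4883) = -73776193/1536 - 17612*√4883/4883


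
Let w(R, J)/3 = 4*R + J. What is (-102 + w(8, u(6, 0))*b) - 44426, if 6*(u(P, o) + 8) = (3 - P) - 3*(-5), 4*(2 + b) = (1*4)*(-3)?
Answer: -44918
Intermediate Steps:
b = -5 (b = -2 + ((1*4)*(-3))/4 = -2 + (4*(-3))/4 = -2 + (¼)*(-12) = -2 - 3 = -5)
u(P, o) = -5 - P/6 (u(P, o) = -8 + ((3 - P) - 3*(-5))/6 = -8 + ((3 - P) + 15)/6 = -8 + (18 - P)/6 = -8 + (3 - P/6) = -5 - P/6)
w(R, J) = 3*J + 12*R (w(R, J) = 3*(4*R + J) = 3*(J + 4*R) = 3*J + 12*R)
(-102 + w(8, u(6, 0))*b) - 44426 = (-102 + (3*(-5 - ⅙*6) + 12*8)*(-5)) - 44426 = (-102 + (3*(-5 - 1) + 96)*(-5)) - 44426 = (-102 + (3*(-6) + 96)*(-5)) - 44426 = (-102 + (-18 + 96)*(-5)) - 44426 = (-102 + 78*(-5)) - 44426 = (-102 - 390) - 44426 = -492 - 44426 = -44918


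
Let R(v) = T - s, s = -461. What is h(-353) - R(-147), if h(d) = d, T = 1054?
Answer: -1868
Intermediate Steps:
R(v) = 1515 (R(v) = 1054 - 1*(-461) = 1054 + 461 = 1515)
h(-353) - R(-147) = -353 - 1*1515 = -353 - 1515 = -1868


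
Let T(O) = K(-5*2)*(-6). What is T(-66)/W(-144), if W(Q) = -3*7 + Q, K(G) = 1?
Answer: 2/55 ≈ 0.036364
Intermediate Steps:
W(Q) = -21 + Q
T(O) = -6 (T(O) = 1*(-6) = -6)
T(-66)/W(-144) = -6/(-21 - 144) = -6/(-165) = -6*(-1/165) = 2/55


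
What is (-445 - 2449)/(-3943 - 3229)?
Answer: 1447/3586 ≈ 0.40351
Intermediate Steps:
(-445 - 2449)/(-3943 - 3229) = -2894/(-7172) = -2894*(-1/7172) = 1447/3586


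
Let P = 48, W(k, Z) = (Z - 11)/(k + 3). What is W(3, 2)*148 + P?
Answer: -174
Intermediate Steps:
W(k, Z) = (-11 + Z)/(3 + k)
W(3, 2)*148 + P = ((-11 + 2)/(3 + 3))*148 + 48 = (-9/6)*148 + 48 = ((1/6)*(-9))*148 + 48 = -3/2*148 + 48 = -222 + 48 = -174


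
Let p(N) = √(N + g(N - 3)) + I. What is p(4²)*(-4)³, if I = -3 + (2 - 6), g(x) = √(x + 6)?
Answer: 448 - 64*√(16 + √19) ≈ 159.23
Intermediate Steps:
g(x) = √(6 + x)
I = -7 (I = -3 - 4 = -7)
p(N) = -7 + √(N + √(3 + N)) (p(N) = √(N + √(6 + (N - 3))) - 7 = √(N + √(6 + (-3 + N))) - 7 = √(N + √(3 + N)) - 7 = -7 + √(N + √(3 + N)))
p(4²)*(-4)³ = (-7 + √(4² + √(3 + 4²)))*(-4)³ = (-7 + √(16 + √(3 + 16)))*(-64) = (-7 + √(16 + √19))*(-64) = 448 - 64*√(16 + √19)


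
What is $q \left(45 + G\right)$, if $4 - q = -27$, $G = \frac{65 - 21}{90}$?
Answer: $\frac{63457}{45} \approx 1410.2$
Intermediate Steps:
$G = \frac{22}{45}$ ($G = \left(65 - 21\right) \frac{1}{90} = 44 \cdot \frac{1}{90} = \frac{22}{45} \approx 0.48889$)
$q = 31$ ($q = 4 - -27 = 4 + 27 = 31$)
$q \left(45 + G\right) = 31 \left(45 + \frac{22}{45}\right) = 31 \cdot \frac{2047}{45} = \frac{63457}{45}$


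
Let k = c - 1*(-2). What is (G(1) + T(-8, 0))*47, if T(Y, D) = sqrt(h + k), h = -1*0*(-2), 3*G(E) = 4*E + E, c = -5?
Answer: 235/3 + 47*I*sqrt(3) ≈ 78.333 + 81.406*I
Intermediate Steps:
k = -3 (k = -5 - 1*(-2) = -5 + 2 = -3)
G(E) = 5*E/3 (G(E) = (4*E + E)/3 = (5*E)/3 = 5*E/3)
h = 0 (h = 0*(-2) = 0)
T(Y, D) = I*sqrt(3) (T(Y, D) = sqrt(0 - 3) = sqrt(-3) = I*sqrt(3))
(G(1) + T(-8, 0))*47 = ((5/3)*1 + I*sqrt(3))*47 = (5/3 + I*sqrt(3))*47 = 235/3 + 47*I*sqrt(3)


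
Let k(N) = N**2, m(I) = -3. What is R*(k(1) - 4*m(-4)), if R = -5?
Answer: -65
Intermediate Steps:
R*(k(1) - 4*m(-4)) = -5*(1**2 - 4*(-3)) = -5*(1 + 12) = -5*13 = -65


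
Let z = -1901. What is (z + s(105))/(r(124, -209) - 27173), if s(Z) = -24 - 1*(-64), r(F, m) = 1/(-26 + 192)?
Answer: 308926/4510717 ≈ 0.068487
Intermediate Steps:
r(F, m) = 1/166
s(Z) = 40 (s(Z) = -24 + 64 = 40)
(z + s(105))/(r(124, -209) - 27173) = (-1901 + 40)/(1/166 - 27173) = -1861/(-4510717/166) = -1861*(-166/4510717) = 308926/4510717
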